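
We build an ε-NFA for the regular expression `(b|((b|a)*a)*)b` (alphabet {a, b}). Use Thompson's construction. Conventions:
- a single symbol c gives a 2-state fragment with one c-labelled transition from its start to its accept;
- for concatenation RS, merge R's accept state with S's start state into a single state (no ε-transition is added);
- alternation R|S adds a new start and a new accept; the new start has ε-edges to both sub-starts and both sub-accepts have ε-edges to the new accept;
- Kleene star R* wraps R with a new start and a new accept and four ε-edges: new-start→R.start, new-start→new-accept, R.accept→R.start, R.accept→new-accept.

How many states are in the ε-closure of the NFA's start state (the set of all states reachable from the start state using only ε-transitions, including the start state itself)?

Let C(F) = |ε-closure(F.start)| within fragment F, and note whether F accepts ε. Symbol fragments have C = 1 and do not accept ε. Then:
  b|a — C = 1 + 1 + 1 = 3 (the new accept is not ε-reachable since no branch accepts ε)
  (b|a)* — the star's fresh start ε-reaches both the body's start and the fresh accept: C = 2 + 3 = 5
  (b|a)*a — C = 5 + (1−1) = 5 (closure spills across the concat boundary because the left factor accepts ε)
  ((b|a)*a)* — the star's fresh start ε-reaches both the body's start and the fresh accept: C = 2 + 5 = 7
  b|((b|a)*a)* — new start ε-reaches every alternative's start; at least one alternative accepts ε, so the union's new accept is reached too: C = 1 + 1 + 7 + 1 = 10
  (b|((b|a)*a)*)b — C = 10 + (1−1) = 10 (closure spills across the concat boundary because the left factor accepts ε)

10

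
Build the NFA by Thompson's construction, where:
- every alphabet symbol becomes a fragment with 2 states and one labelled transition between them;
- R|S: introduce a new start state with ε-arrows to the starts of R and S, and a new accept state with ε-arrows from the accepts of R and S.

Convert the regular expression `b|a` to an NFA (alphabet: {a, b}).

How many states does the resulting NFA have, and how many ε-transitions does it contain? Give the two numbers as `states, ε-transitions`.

6, 4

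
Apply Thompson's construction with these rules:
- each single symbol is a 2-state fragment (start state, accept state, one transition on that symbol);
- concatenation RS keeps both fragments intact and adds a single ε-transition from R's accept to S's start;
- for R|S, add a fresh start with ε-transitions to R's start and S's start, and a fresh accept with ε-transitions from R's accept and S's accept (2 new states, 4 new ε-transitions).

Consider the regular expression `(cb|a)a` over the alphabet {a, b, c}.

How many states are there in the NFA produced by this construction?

10

Bottom-up over the parse tree:
Each of the 4 symbol leaves contributes a 2-state fragment.
  cb : 4 states
  cb|a : 8 states
  (cb|a)a : 10 states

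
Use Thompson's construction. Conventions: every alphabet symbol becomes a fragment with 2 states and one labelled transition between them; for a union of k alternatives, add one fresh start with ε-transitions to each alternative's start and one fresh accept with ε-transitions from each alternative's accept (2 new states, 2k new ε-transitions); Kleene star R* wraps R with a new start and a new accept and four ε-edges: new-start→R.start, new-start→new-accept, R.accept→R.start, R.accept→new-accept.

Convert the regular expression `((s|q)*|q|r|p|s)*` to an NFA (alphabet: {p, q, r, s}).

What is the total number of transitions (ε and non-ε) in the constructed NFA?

28

Bottom-up over the parse tree:
Each of the 6 symbol leaves contributes 1 transition (1 symbol, 0 ε).
  s|q → 6 transitions (2 symbol, 4 ε)
  (s|q)* → 10 transitions (2 symbol, 8 ε)
  (s|q)*|q|r|p|s → 24 transitions (6 symbol, 18 ε)
  ((s|q)*|q|r|p|s)* → 28 transitions (6 symbol, 22 ε)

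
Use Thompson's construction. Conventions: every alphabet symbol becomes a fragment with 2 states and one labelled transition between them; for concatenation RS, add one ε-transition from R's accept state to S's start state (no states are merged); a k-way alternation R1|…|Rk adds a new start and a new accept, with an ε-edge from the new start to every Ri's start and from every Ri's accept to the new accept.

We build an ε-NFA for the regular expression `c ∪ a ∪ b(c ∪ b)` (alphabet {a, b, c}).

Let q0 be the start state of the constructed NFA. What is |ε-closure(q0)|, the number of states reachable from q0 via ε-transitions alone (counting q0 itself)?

4

Compute the ε-closure size of each fragment's start state recursively; a symbol fragment's start has no outgoing ε-edge, so its closure is just itself (size 1).
  c ∪ b : new start ε-reaches every alternative's start; none of them accept ε, so the new accept is not reached: C = 1 + 1 + 1 = 3
  b(c ∪ b) : C equals the left operand's closure size = 1 (its accept is not ε-reachable, so the closure stops there)
  c ∪ a ∪ b(c ∪ b) : new start ε-reaches every alternative's start; none of them accept ε, so the new accept is not reached: C = 1 + 1 + 1 + 1 = 4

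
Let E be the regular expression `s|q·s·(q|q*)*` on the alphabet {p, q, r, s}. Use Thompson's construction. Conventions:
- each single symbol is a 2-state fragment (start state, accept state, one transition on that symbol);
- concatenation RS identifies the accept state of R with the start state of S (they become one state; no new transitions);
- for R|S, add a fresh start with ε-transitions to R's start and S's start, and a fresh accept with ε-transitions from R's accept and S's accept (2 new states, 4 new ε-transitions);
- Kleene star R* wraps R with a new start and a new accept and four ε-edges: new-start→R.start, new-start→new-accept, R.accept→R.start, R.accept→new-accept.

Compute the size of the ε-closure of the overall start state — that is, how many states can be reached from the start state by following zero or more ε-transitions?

3

Work bottom-up. For each fragment F, track |ε-closure(F.start)| and whether F's accept lies in that closure (i.e. whether F accepts ε). A single-symbol fragment has closure size 1 and does not accept ε.
  q* : |ε-closure| = 1 (new start) + 1 (body) + 1 (new accept) = 3
  q|q* : |ε-closure| = 1 (new start) + (1 + 3) + 1 (new accept, since some branch ε-reaches its own accept) = 6
  (q|q*)* : new start has ε-edges to the inner start and to the new accept, so |ε-closure| = 2 + 6 = 8
  q·s·(q|q*)* : |ε-closure| equals the left operand's closure size = 1 (its accept is not ε-reachable, so the closure stops there)
  s|q·s·(q|q*)* : new start ε-reaches every alternative's start; none of them accept ε, so the new accept is not reached: |ε-closure| = 1 + 1 + 1 = 3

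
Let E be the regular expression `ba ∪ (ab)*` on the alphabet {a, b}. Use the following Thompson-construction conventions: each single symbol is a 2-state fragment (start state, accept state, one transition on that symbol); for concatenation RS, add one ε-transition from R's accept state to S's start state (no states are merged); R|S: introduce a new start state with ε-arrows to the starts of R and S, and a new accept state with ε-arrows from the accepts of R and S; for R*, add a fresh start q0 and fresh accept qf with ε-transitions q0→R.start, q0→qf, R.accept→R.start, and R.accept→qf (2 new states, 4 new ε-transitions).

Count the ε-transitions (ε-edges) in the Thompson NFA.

10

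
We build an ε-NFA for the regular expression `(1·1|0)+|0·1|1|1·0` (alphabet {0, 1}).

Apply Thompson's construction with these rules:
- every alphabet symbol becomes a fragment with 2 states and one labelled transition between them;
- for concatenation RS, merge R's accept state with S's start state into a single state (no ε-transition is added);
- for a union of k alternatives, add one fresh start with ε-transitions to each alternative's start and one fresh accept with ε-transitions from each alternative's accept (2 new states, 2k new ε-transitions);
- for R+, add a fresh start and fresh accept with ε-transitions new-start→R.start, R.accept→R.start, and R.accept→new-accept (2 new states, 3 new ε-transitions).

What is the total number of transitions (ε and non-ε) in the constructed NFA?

23

Per subexpression:
Each of the 8 symbol leaves contributes 1 transition (1 symbol, 0 ε).
  1·1 : 2 transitions (2 symbol, 0 ε)
  1·1|0 : 7 transitions (3 symbol, 4 ε)
  (1·1|0)+ : 10 transitions (3 symbol, 7 ε)
  0·1 : 2 transitions (2 symbol, 0 ε)
  1·0 : 2 transitions (2 symbol, 0 ε)
  (1·1|0)+|0·1|1|1·0 : 23 transitions (8 symbol, 15 ε)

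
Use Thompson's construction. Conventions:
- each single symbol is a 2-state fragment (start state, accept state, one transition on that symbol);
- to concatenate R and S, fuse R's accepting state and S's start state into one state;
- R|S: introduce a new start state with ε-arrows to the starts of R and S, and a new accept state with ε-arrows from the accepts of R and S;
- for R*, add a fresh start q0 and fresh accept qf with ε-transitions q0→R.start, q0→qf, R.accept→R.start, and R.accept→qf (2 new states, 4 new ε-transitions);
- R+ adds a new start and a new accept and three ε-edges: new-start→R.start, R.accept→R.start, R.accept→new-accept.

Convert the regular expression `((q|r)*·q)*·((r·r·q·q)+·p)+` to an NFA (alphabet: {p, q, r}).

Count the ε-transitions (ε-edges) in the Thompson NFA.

18

Building bottom-up:
Each of the 8 symbol leaves contributes 0 ε-transitions.
  q|r — 4 ε-transitions
  (q|r)* — 8 ε-transitions
  (q|r)*·q — 8 ε-transitions
  ((q|r)*·q)* — 12 ε-transitions
  r·r·q·q — 0 ε-transitions
  (r·r·q·q)+ — 3 ε-transitions
  (r·r·q·q)+·p — 3 ε-transitions
  ((r·r·q·q)+·p)+ — 6 ε-transitions
  ((q|r)*·q)*·((r·r·q·q)+·p)+ — 18 ε-transitions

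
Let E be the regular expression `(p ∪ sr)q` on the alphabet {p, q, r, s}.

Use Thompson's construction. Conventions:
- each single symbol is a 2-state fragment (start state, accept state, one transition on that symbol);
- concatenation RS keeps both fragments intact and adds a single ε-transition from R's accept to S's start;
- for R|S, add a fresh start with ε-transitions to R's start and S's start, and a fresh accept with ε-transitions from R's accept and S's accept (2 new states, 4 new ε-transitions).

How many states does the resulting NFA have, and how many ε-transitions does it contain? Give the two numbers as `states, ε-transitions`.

Building bottom-up:
Each of the 4 symbol leaves contributes 2 states and 0 ε-transitions.
  sr : 4 states, 1 ε-transition
  p ∪ sr : 8 states, 5 ε-transitions
  (p ∪ sr)q : 10 states, 6 ε-transitions

10, 6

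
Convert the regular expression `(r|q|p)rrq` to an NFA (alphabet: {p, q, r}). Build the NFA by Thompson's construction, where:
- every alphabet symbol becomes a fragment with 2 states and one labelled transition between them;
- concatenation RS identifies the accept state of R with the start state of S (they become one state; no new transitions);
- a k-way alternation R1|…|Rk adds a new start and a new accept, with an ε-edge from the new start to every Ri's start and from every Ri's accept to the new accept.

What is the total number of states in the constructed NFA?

Bottom-up over the parse tree:
Each of the 6 symbol leaves contributes a 2-state fragment.
  r|q|p — 8 states
  (r|q|p)rrq — 11 states

11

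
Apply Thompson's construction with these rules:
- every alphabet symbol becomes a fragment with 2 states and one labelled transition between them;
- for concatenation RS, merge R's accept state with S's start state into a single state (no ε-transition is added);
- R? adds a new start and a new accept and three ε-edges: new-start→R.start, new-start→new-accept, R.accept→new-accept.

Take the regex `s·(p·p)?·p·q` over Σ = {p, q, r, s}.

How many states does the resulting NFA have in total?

8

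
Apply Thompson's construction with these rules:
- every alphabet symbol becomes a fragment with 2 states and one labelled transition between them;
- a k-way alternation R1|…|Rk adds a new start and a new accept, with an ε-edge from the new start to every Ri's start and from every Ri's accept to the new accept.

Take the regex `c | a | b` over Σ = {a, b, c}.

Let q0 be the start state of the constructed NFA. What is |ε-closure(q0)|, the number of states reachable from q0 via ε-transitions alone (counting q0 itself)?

Compute the ε-closure size of each fragment's start state recursively; a symbol fragment's start has no outgoing ε-edge, so its closure is just itself (size 1).
  c | a | b : new start ε-reaches every alternative's start; none of them accept ε, so the new accept is not reached: |ε-closure| = 1 + 1 + 1 + 1 = 4

4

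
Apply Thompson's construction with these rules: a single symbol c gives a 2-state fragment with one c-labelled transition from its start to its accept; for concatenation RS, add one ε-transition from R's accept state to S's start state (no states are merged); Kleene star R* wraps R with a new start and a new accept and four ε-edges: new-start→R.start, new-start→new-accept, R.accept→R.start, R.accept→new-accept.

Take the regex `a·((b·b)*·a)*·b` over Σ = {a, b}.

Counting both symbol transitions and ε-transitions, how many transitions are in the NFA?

17

Per subexpression:
Each of the 5 symbol leaves contributes 1 transition (1 symbol, 0 ε).
  b·b → 3 transitions (2 symbol, 1 ε)
  (b·b)* → 7 transitions (2 symbol, 5 ε)
  (b·b)*·a → 9 transitions (3 symbol, 6 ε)
  ((b·b)*·a)* → 13 transitions (3 symbol, 10 ε)
  a·((b·b)*·a)*·b → 17 transitions (5 symbol, 12 ε)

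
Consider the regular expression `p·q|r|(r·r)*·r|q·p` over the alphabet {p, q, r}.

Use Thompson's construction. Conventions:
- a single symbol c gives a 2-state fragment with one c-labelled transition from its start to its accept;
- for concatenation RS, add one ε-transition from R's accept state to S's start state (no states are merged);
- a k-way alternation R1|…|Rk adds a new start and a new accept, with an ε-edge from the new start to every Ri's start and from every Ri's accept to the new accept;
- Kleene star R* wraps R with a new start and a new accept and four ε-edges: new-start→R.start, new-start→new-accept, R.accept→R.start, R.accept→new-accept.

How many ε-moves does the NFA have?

Recursing over subexpressions:
Each of the 8 symbol leaves contributes 0 ε-transitions.
  p·q = 1 ε-transition
  r·r = 1 ε-transition
  (r·r)* = 5 ε-transitions
  (r·r)*·r = 6 ε-transitions
  q·p = 1 ε-transition
  p·q|r|(r·r)*·r|q·p = 16 ε-transitions

16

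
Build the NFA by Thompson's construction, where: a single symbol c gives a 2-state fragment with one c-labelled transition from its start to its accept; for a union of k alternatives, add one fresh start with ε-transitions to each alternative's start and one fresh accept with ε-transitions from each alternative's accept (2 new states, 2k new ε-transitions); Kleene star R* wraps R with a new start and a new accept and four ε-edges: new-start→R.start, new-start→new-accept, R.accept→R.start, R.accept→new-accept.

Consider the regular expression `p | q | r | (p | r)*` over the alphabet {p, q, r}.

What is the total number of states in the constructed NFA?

By structural recursion:
Each of the 5 symbol leaves contributes a 2-state fragment.
  p | r : 6 states
  (p | r)* : 8 states
  p | q | r | (p | r)* : 16 states

16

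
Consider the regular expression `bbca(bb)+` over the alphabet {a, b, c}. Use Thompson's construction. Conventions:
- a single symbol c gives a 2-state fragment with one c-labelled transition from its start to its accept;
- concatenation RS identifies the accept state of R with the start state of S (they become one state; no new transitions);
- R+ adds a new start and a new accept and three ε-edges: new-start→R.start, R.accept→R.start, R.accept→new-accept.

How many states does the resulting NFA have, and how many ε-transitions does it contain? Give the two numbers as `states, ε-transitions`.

By structural recursion:
Each of the 6 symbol leaves contributes 2 states and 0 ε-transitions.
  bb → 3 states, 0 ε-transitions
  (bb)+ → 5 states, 3 ε-transitions
  bbca(bb)+ → 9 states, 3 ε-transitions

9, 3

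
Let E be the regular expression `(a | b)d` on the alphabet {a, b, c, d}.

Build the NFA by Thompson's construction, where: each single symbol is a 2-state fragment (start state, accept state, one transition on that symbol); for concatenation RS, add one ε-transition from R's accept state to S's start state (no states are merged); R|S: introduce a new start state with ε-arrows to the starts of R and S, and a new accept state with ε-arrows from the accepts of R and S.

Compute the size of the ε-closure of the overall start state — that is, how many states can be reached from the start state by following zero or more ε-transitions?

3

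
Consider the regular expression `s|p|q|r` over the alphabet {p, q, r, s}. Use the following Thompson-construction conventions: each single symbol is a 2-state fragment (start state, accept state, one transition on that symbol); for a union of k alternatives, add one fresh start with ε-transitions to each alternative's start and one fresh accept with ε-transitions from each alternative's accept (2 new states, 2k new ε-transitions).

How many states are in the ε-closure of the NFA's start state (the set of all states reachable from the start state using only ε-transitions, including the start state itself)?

5

Let C(F) = |ε-closure(F.start)| within fragment F, and note whether F accepts ε. Symbol fragments have C = 1 and do not accept ε. Then:
  s|p|q|r : new start ε-reaches every alternative's start; none of them accept ε, so the new accept is not reached: |closure| = 1 + 1 + 1 + 1 + 1 = 5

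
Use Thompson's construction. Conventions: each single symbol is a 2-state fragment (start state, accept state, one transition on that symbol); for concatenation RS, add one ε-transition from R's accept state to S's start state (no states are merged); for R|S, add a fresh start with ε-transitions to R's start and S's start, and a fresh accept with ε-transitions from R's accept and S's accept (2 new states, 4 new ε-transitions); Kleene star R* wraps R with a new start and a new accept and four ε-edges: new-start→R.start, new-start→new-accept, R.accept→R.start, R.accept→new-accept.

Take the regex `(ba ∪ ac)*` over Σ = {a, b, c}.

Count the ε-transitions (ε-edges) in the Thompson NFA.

10

Per subexpression:
Each of the 4 symbol leaves contributes 0 ε-transitions.
  ba : 1 ε-transition
  ac : 1 ε-transition
  ba ∪ ac : 6 ε-transitions
  (ba ∪ ac)* : 10 ε-transitions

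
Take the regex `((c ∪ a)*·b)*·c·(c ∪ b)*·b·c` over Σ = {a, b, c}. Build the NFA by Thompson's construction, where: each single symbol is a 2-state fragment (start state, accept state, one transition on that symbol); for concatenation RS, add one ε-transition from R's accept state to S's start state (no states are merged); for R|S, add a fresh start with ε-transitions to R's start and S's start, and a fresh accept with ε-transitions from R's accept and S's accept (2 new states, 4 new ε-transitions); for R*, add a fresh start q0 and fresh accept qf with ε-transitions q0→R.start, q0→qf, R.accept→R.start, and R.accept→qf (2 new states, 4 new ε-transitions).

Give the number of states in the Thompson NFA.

26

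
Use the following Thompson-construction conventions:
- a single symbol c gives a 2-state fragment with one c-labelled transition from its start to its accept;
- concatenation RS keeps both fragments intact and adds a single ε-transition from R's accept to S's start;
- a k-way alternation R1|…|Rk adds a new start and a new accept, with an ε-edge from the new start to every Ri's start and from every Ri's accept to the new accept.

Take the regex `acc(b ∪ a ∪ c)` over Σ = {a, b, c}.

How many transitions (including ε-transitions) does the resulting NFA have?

Recursing over subexpressions:
Each of the 6 symbol leaves contributes 1 transition (1 symbol, 0 ε).
  b ∪ a ∪ c — 9 transitions (3 symbol, 6 ε)
  acc(b ∪ a ∪ c) — 15 transitions (6 symbol, 9 ε)

15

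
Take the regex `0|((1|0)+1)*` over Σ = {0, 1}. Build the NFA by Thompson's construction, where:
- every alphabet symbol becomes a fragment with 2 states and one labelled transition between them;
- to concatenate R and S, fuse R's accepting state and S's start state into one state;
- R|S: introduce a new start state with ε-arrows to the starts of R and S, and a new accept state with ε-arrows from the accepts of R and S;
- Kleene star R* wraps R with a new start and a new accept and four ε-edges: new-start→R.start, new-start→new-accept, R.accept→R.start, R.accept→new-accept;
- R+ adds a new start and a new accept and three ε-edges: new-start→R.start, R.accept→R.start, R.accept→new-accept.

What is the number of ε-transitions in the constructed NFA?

By structural recursion:
Each of the 4 symbol leaves contributes 0 ε-transitions.
  1|0 — 4 ε-transitions
  (1|0)+ — 7 ε-transitions
  (1|0)+1 — 7 ε-transitions
  ((1|0)+1)* — 11 ε-transitions
  0|((1|0)+1)* — 15 ε-transitions

15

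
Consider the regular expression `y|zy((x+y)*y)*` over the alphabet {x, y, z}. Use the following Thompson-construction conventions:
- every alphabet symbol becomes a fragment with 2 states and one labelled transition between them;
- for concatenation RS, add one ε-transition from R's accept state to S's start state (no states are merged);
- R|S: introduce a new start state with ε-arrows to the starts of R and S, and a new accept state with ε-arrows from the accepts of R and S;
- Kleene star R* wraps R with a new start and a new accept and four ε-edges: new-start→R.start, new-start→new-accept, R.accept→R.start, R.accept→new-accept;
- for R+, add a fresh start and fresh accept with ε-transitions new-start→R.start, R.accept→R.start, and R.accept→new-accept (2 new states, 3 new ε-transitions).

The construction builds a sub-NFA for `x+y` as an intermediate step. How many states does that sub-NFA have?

6

Fragment for `x+y`:
Each of the 2 symbol leaves contributes a 2-state fragment.
  x+ = 4 states
  x+y = 6 states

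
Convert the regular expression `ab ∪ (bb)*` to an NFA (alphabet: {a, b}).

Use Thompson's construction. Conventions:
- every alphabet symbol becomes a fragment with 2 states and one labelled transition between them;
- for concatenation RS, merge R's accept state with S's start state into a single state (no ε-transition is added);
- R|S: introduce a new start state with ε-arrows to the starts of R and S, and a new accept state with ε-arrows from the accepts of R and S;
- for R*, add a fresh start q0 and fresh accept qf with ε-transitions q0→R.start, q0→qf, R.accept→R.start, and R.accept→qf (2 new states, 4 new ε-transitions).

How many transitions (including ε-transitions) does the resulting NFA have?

Building bottom-up:
Each of the 4 symbol leaves contributes 1 transition (1 symbol, 0 ε).
  ab : 2 transitions (2 symbol, 0 ε)
  bb : 2 transitions (2 symbol, 0 ε)
  (bb)* : 6 transitions (2 symbol, 4 ε)
  ab ∪ (bb)* : 12 transitions (4 symbol, 8 ε)

12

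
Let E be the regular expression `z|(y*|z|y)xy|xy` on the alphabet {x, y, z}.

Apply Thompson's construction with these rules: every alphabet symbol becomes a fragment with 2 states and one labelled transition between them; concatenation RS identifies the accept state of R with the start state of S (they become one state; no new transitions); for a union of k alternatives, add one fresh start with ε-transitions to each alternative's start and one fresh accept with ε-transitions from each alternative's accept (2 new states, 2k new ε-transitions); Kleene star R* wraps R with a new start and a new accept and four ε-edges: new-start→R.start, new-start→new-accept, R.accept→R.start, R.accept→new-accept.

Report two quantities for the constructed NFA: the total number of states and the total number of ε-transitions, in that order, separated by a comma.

19, 16

By structural recursion:
Each of the 8 symbol leaves contributes 2 states and 0 ε-transitions.
  y* → 4 states, 4 ε-transitions
  y*|z|y → 10 states, 10 ε-transitions
  (y*|z|y)xy → 12 states, 10 ε-transitions
  xy → 3 states, 0 ε-transitions
  z|(y*|z|y)xy|xy → 19 states, 16 ε-transitions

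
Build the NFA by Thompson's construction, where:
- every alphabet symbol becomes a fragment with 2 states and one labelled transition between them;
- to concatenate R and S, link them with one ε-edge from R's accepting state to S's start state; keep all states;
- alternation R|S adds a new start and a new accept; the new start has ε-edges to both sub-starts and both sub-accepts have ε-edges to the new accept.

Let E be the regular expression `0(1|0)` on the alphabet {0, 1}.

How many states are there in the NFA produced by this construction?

8

Building bottom-up:
Each of the 3 symbol leaves contributes a 2-state fragment.
  1|0 : 6 states
  0(1|0) : 8 states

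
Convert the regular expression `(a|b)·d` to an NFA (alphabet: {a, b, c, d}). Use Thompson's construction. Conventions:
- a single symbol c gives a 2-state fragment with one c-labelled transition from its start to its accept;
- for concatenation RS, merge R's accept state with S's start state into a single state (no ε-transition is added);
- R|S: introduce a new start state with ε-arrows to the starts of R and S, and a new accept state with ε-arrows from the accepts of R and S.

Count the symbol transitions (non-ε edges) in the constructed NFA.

Bottom-up over the parse tree:
Each of the 3 symbol leaves contributes exactly 1 symbol transition.
  a|b : 2 symbol transitions
  (a|b)·d : 3 symbol transitions

3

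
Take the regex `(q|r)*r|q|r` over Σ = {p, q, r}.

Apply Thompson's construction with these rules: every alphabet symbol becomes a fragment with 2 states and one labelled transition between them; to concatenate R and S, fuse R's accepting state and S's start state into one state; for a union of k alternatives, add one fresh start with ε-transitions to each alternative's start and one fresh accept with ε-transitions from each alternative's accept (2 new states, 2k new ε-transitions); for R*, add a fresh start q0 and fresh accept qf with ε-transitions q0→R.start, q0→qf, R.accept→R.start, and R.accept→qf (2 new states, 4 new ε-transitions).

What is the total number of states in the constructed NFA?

15

Building bottom-up:
Each of the 5 symbol leaves contributes a 2-state fragment.
  q|r = 6 states
  (q|r)* = 8 states
  (q|r)*r = 9 states
  (q|r)*r|q|r = 15 states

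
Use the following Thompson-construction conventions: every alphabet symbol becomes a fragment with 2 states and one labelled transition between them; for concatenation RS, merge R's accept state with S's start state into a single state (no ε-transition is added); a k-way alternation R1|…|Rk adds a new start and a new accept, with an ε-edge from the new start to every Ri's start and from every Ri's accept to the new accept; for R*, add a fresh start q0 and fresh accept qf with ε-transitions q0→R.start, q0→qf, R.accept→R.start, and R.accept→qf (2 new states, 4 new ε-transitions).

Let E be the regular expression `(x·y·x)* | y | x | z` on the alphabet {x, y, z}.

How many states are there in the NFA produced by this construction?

14

Bottom-up over the parse tree:
Each of the 6 symbol leaves contributes a 2-state fragment.
  x·y·x = 4 states
  (x·y·x)* = 6 states
  (x·y·x)* | y | x | z = 14 states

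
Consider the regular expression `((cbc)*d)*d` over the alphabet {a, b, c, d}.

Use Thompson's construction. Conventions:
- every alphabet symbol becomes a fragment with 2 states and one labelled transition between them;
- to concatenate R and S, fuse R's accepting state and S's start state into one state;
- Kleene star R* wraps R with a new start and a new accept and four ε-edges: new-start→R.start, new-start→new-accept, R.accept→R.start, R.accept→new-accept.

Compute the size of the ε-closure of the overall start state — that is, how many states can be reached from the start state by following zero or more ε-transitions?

5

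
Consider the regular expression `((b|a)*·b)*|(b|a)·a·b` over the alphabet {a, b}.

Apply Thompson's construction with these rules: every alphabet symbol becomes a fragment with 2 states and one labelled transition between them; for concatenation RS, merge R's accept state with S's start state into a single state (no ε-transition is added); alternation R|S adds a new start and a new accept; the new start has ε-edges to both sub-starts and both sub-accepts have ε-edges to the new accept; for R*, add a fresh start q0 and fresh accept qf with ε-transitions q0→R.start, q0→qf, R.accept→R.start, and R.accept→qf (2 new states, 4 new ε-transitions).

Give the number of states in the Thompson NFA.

By structural recursion:
Each of the 7 symbol leaves contributes a 2-state fragment.
  b|a — 6 states
  (b|a)* — 8 states
  (b|a)*·b — 9 states
  ((b|a)*·b)* — 11 states
  b|a — 6 states
  (b|a)·a·b — 8 states
  ((b|a)*·b)*|(b|a)·a·b — 21 states

21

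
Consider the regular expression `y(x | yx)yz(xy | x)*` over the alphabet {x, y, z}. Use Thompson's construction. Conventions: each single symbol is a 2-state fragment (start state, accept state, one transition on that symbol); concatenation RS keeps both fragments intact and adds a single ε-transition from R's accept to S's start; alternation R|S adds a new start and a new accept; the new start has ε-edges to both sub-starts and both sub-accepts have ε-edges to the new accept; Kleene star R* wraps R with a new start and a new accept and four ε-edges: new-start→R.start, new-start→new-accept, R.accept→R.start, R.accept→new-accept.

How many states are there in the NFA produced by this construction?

24

Building bottom-up:
Each of the 9 symbol leaves contributes a 2-state fragment.
  yx → 4 states
  x | yx → 8 states
  xy → 4 states
  xy | x → 8 states
  (xy | x)* → 10 states
  y(x | yx)yz(xy | x)* → 24 states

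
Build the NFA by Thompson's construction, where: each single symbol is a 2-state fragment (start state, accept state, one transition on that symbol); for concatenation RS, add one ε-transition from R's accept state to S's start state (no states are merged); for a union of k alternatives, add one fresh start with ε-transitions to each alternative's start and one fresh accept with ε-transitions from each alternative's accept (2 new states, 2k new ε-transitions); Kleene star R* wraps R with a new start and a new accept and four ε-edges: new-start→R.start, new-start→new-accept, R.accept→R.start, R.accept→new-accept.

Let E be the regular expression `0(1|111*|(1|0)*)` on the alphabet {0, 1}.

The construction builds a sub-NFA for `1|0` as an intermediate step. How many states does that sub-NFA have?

Fragment for `1|0`:
Each of the 2 symbol leaves contributes a 2-state fragment.
  1|0 : 6 states

6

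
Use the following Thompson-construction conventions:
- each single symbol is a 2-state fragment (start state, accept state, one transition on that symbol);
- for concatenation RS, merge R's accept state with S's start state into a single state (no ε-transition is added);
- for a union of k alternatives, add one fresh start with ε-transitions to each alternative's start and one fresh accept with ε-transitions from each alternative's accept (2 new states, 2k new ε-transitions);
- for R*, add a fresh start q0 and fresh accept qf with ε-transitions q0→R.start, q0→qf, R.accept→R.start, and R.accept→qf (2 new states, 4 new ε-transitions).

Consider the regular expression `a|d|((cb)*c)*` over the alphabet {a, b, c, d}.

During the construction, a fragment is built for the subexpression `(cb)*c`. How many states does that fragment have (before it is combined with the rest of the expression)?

Fragment for `(cb)*c`:
Each of the 3 symbol leaves contributes a 2-state fragment.
  cb = 3 states
  (cb)* = 5 states
  (cb)*c = 6 states

6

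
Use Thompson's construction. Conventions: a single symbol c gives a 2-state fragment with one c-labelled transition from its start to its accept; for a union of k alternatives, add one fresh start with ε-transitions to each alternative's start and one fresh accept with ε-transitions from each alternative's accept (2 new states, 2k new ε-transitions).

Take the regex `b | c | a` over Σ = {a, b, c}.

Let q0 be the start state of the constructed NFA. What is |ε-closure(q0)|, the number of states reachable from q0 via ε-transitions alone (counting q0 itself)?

4

Let C(F) = |ε-closure(F.start)| within fragment F, and note whether F accepts ε. Symbol fragments have C = 1 and do not accept ε. Then:
  b | c | a : new start ε-reaches every alternative's start; none of them accept ε, so the new accept is not reached: C = 1 + 1 + 1 + 1 = 4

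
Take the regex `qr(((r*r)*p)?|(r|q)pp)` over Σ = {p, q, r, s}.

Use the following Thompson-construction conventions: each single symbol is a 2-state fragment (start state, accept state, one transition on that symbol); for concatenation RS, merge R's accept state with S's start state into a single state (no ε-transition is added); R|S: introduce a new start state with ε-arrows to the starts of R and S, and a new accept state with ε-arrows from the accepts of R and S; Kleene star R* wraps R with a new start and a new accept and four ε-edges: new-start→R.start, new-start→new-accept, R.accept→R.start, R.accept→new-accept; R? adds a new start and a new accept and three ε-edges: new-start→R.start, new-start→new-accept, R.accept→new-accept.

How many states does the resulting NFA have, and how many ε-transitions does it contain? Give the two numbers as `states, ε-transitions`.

22, 19

Bottom-up over the parse tree:
Each of the 9 symbol leaves contributes 2 states and 0 ε-transitions.
  r* → 4 states, 4 ε-transitions
  r*r → 5 states, 4 ε-transitions
  (r*r)* → 7 states, 8 ε-transitions
  (r*r)*p → 8 states, 8 ε-transitions
  ((r*r)*p)? → 10 states, 11 ε-transitions
  r|q → 6 states, 4 ε-transitions
  (r|q)pp → 8 states, 4 ε-transitions
  ((r*r)*p)?|(r|q)pp → 20 states, 19 ε-transitions
  qr(((r*r)*p)?|(r|q)pp) → 22 states, 19 ε-transitions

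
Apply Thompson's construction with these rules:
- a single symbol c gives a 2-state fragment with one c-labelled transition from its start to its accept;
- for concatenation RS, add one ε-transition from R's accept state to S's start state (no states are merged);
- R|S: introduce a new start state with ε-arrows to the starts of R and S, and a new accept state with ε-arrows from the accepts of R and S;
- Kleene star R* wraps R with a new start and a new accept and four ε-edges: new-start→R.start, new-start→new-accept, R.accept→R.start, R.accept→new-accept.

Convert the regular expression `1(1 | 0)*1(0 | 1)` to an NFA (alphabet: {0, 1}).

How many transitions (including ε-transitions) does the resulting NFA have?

21

Building bottom-up:
Each of the 6 symbol leaves contributes 1 transition (1 symbol, 0 ε).
  1 | 0 = 6 transitions (2 symbol, 4 ε)
  (1 | 0)* = 10 transitions (2 symbol, 8 ε)
  0 | 1 = 6 transitions (2 symbol, 4 ε)
  1(1 | 0)*1(0 | 1) = 21 transitions (6 symbol, 15 ε)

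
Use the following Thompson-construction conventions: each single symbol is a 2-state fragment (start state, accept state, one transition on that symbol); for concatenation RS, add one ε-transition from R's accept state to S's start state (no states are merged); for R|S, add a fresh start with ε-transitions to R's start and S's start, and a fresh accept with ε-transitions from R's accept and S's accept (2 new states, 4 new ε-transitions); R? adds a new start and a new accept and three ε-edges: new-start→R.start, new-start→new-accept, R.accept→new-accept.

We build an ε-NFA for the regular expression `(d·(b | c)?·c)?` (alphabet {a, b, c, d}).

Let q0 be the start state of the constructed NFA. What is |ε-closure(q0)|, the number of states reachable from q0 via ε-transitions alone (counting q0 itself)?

3

Let C(F) = |ε-closure(F.start)| within fragment F, and note whether F accepts ε. Symbol fragments have C = 1 and do not accept ε. Then:
  b | c → new start ε-reaches every alternative's start; none of them accept ε, so the new accept is not reached: |closure| = 1 + 1 + 1 = 3
  (b | c)? → new start has ε-edges to the inner start and to the new accept, so |closure| = 2 + 3 = 5
  d·(b | c)?·c → same as the first factor's closure: |closure| = 1
  (d·(b | c)?·c)? → |closure| = 1 (new start) + 1 (body) + 1 (new accept, via ε) = 3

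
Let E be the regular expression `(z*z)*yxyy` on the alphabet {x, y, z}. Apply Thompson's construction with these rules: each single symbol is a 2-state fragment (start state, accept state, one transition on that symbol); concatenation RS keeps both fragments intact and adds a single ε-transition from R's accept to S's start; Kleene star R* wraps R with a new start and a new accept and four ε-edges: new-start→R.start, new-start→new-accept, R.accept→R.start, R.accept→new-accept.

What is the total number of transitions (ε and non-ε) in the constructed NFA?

19

Per subexpression:
Each of the 6 symbol leaves contributes 1 transition (1 symbol, 0 ε).
  z* : 5 transitions (1 symbol, 4 ε)
  z*z : 7 transitions (2 symbol, 5 ε)
  (z*z)* : 11 transitions (2 symbol, 9 ε)
  (z*z)*yxyy : 19 transitions (6 symbol, 13 ε)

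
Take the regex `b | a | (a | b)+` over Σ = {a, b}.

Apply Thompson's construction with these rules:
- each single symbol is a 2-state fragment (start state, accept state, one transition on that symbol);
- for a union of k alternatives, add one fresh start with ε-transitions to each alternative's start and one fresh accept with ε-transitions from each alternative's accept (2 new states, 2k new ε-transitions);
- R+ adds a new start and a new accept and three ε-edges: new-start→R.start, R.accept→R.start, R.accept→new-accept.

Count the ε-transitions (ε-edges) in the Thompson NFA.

By structural recursion:
Each of the 4 symbol leaves contributes 0 ε-transitions.
  a | b — 4 ε-transitions
  (a | b)+ — 7 ε-transitions
  b | a | (a | b)+ — 13 ε-transitions

13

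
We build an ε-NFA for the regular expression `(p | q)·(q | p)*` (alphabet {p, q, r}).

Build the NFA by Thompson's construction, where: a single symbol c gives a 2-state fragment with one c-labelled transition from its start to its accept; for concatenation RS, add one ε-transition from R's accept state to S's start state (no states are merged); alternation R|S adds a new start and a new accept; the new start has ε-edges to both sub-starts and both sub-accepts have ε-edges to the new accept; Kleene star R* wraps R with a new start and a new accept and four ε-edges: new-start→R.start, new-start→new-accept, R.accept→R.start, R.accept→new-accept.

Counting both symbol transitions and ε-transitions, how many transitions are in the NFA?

By structural recursion:
Each of the 4 symbol leaves contributes 1 transition (1 symbol, 0 ε).
  p | q : 6 transitions (2 symbol, 4 ε)
  q | p : 6 transitions (2 symbol, 4 ε)
  (q | p)* : 10 transitions (2 symbol, 8 ε)
  (p | q)·(q | p)* : 17 transitions (4 symbol, 13 ε)

17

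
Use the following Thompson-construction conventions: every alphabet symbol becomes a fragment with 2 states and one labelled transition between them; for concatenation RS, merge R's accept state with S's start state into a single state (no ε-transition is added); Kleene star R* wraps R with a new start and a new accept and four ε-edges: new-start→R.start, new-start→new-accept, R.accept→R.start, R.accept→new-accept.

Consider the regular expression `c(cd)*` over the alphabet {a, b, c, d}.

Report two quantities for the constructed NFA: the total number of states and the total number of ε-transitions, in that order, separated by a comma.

Bottom-up over the parse tree:
Each of the 3 symbol leaves contributes 2 states and 0 ε-transitions.
  cd = 3 states, 0 ε-transitions
  (cd)* = 5 states, 4 ε-transitions
  c(cd)* = 6 states, 4 ε-transitions

6, 4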